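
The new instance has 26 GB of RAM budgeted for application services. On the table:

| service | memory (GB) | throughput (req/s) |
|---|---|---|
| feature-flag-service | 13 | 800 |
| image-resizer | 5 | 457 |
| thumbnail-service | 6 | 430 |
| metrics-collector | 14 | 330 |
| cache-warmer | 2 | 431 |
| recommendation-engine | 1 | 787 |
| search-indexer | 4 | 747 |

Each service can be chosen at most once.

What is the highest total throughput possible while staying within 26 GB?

3222

Taking the top-ratio services first gives image-resizer + thumbnail-service + cache-warmer + recommendation-engine + search-indexer for 2852 (18 GB).
The 6 GB tied up in thumbnail-service is better spent on feature-flag-service — total rises to 3222 (25 GB).
Runner-up feature-flag-service + thumbnail-service + cache-warmer + recommendation-engine + search-indexer tops out at 3195.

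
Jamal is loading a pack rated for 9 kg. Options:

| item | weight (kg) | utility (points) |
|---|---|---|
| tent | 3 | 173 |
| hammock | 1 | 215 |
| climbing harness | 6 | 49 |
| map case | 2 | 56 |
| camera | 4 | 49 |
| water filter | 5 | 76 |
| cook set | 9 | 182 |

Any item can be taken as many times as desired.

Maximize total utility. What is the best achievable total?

1935

By utility per kg: hammock 215.00, tent 57.67, map case 28.00 lead.
9×hammock uses 9 of the 9 kg and totals 1935.
No other feasible combination exceeds 1935.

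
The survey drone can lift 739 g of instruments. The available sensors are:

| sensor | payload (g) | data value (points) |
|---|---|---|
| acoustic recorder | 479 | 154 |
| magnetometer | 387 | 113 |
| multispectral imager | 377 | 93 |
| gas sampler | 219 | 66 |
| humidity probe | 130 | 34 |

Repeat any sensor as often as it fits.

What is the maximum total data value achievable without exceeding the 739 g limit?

222

Density check — acoustic recorder 0.32, gas sampler 0.30, magnetometer 0.29 are the best per g.
Greedy by ratio would take acoustic recorder + gas sampler: 698 g used, total 220.
Dropping gas sampler frees 219 g; slotting in 2×humidity probe (260 g) lifts the total to 222 at 739 g.
No other feasible combination exceeds 222.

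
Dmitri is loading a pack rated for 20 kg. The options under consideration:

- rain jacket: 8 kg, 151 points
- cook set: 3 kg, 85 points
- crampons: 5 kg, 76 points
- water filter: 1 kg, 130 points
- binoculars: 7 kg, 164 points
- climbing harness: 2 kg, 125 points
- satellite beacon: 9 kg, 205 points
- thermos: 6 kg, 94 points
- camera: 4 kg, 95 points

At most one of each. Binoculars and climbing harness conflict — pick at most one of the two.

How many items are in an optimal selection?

Optimal total is 640.
One optimal bundle: cook set + water filter + climbing harness + satellite beacon + camera (19 kg).
Every optimal selection uses 5 items.

5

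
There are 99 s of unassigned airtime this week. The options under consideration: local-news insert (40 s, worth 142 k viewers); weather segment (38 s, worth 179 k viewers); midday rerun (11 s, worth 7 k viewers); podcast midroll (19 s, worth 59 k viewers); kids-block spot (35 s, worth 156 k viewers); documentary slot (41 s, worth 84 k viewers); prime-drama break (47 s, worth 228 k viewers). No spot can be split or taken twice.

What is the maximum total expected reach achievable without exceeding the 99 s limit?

Weather segment + midday rerun + prime-drama break uses 96 of the 99 s and totals 414.
No other feasible combination exceeds 414.

414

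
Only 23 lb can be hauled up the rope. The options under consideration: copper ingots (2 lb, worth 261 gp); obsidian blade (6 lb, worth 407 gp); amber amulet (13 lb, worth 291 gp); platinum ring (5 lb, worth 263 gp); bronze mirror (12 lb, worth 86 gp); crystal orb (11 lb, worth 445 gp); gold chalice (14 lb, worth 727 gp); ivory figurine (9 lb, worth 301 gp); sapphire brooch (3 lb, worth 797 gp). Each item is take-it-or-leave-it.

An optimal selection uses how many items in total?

3

Best achievable value is 1931.
obsidian blade + gold chalice + sapphire brooch hits 1931 at 23 lb.
All optima have 3 items.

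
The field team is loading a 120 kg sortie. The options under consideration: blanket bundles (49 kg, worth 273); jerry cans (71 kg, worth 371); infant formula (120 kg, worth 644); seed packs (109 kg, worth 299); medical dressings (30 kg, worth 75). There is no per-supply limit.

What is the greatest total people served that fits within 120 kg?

Ranking by ratio (people served/kg): blanket bundles 5.57, infant formula 5.37, jerry cans 5.23.
Greedy by ratio would take 2×blanket bundles: 98 kg used, total 546.
Dropping blanket bundles frees 49 kg; slotting in jerry cans (71 kg) lifts the total to 644 at 120 kg.

644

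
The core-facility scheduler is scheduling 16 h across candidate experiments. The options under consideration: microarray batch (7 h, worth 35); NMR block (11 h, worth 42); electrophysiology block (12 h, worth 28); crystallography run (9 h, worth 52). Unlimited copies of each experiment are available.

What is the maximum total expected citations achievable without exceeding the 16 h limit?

Best packing: microarray batch + crystallography run — 16 h, 87 total.
That's the maximum — no swap from here does better than 87.

87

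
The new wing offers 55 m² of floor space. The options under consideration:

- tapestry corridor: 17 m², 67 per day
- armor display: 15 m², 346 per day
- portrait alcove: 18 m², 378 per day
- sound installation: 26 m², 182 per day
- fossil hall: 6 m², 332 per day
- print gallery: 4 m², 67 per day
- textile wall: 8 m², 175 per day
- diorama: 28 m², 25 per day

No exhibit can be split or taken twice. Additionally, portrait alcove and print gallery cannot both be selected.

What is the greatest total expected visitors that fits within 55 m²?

1231

Density check — fossil hall 55.33, armor display 23.07, textile wall 21.88, portrait alcove 21.00 are the best per m².
Armor display + portrait alcove + fossil hall + textile wall uses 47 of the 55 m² and totals 1231.
No other feasible combination exceeds 1231.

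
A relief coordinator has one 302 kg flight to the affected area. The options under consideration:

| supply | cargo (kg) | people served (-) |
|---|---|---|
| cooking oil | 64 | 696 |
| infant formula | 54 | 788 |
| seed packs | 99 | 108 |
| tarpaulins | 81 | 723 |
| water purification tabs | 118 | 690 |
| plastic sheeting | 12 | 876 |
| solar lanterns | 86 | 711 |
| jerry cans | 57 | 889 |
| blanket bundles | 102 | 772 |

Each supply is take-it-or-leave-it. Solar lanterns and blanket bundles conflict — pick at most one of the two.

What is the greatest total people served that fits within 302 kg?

Greedy by ratio would take cooking oil + infant formula + tarpaulins + plastic sheeting + jerry cans: 268 kg used, total 3972.
The 81 kg tied up in tarpaulins is better spent on blanket bundles — total rises to 4021 (289 kg).
Runner-up infant formula + tarpaulins + plastic sheeting + solar lanterns + jerry cans tops out at 3987.

4021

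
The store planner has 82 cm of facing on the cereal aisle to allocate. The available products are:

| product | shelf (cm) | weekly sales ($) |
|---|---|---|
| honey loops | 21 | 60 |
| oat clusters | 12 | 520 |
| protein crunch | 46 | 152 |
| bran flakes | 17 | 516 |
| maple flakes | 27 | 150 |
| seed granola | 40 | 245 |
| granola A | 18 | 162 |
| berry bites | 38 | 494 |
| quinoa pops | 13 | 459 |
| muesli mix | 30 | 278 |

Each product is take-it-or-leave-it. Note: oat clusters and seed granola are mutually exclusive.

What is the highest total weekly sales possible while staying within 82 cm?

1989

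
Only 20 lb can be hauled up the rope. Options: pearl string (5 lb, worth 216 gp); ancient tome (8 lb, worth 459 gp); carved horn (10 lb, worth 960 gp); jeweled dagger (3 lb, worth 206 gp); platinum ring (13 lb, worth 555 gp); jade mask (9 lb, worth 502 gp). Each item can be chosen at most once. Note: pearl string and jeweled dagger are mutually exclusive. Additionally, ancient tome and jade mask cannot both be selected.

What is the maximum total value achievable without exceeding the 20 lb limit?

1462

Best packing: carved horn + jade mask — 19 lb, 1462 total.
That's the maximum — no feasible swap from here does better than 1462.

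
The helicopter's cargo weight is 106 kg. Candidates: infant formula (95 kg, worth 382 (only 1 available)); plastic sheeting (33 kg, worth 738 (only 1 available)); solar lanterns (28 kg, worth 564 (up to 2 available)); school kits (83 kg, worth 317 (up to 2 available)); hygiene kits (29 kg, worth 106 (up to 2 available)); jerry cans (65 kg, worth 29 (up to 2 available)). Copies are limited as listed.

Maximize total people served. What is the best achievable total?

By people served per kg: plastic sheeting 22.36, solar lanterns 20.14, infant formula 4.02 lead.
Plastic sheeting + 2×solar lanterns uses 89 of the 106 kg and totals 1866.

1866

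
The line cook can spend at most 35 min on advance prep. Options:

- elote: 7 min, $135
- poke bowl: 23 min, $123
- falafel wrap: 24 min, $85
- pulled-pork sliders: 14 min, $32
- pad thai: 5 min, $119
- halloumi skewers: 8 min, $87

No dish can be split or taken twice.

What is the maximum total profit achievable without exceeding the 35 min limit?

377

The ratio heuristic lands on elote + pulled-pork sliders + pad thai + halloumi skewers (373) but leaves 1 min idle.
Replace pulled-pork sliders and halloumi skewers with poke bowl: the trade gains 4 net, giving 377 at 35 min.
An exhaustive check of the 64 subsets confirms 377.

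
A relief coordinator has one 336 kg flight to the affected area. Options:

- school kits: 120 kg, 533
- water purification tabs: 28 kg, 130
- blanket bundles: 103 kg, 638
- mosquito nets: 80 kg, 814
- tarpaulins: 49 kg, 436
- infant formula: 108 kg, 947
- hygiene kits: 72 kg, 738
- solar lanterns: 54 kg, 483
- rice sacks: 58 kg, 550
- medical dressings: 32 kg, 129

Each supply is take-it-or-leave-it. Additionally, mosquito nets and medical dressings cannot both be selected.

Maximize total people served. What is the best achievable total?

The ratio heuristic lands on mosquito nets + tarpaulins + hygiene kits + solar lanterns + rice sacks (3021) but leaves 23 kg idle.
Replace tarpaulins and solar lanterns with infant formula: the trade gains 28 net, giving 3049 at 318 kg.
That's the maximum — no feasible swap from here does better than 3049.

3049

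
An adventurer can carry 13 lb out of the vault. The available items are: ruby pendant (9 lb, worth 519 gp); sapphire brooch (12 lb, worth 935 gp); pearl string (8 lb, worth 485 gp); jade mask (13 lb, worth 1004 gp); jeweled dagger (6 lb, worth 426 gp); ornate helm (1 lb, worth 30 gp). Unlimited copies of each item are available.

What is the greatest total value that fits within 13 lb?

1004

By value per lb: sapphire brooch 77.92, jade mask 77.23, jeweled dagger 71.00, pearl string 60.62 lead.
Greedy by ratio would take sapphire brooch + ornate helm: 13 lb used, total 965.
Replace sapphire brooch and ornate helm with jade mask: the trade gains 39 net, giving 1004 at 13 lb.
That's the maximum — no swap from here does better than 1004.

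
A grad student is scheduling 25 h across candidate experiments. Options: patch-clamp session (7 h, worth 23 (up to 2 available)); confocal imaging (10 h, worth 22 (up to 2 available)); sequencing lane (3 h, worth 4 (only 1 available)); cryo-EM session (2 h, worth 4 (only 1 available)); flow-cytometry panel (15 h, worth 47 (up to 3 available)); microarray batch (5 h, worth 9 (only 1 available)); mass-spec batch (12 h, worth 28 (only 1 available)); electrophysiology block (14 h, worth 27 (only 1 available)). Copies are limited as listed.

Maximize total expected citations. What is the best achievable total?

By expected citations per h: patch-clamp session 3.29, flow-cytometry panel 3.13, mass-spec batch 2.33, confocal imaging 2.20 lead.
Greedy by ratio would take 2×patch-clamp session + confocal imaging: 24 h used, total 68.
Replace patch-clamp session and confocal imaging with cryo-EM session + flow-cytometry panel: the trade gains 6 net, giving 74 at 24 h.

74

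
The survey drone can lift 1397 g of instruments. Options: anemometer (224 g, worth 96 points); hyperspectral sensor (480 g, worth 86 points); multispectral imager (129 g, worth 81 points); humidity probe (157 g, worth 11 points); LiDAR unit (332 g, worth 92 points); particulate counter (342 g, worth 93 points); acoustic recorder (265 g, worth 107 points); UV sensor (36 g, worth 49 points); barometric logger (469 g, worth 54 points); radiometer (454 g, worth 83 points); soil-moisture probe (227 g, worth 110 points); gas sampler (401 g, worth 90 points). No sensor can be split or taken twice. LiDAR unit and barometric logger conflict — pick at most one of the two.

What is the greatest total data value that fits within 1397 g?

547

By data value per g: UV sensor 1.36, multispectral imager 0.63, soil-moisture probe 0.48 lead.
The ratio heuristic lands on anemometer + multispectral imager + humidity probe + LiDAR unit + acoustic recorder + UV sensor + soil-moisture probe (546) but leaves 27 g idle.
The 332 g tied up in LiDAR unit is better spent on particulate counter — total rises to 547 (1380 g).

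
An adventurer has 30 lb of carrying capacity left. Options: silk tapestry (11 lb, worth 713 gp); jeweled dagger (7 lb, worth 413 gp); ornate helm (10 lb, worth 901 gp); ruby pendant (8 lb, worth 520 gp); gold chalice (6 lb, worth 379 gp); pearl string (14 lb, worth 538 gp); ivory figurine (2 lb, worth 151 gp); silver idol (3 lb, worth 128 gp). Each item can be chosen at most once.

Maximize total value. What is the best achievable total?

2178

Density check — ornate helm 90.10, ivory figurine 75.50, ruby pendant 65.00, silk tapestry 64.82 are the best per lb.
Greedy by ratio would take ornate helm + ruby pendant + gold chalice + ivory figurine + silver idol: 29 lb used, total 2079.
Reworking the packing: silk tapestry + jeweled dagger + ornate helm + ivory figurine uses 30 lb and improves the total to 2178.
That's the maximum — no swap from here does better than 2178.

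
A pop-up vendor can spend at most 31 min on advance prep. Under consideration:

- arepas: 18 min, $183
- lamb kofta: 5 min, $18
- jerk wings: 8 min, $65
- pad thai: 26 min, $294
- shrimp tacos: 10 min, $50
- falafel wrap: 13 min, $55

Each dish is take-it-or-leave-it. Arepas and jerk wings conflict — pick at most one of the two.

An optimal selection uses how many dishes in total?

2

The maximum profit within 31 min is 312.
One optimal bundle: lamb kofta + pad thai (31 min).
Any selection reaching 312 contains exactly 2 dishes.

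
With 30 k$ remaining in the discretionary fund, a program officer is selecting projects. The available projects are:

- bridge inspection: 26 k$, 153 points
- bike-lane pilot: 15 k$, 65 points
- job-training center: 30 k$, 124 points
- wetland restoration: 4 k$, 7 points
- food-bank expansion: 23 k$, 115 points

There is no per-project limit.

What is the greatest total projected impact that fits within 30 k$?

160

Best packing: bridge inspection + wetland restoration — 30 k$, 160 total.
No other feasible combination exceeds 160.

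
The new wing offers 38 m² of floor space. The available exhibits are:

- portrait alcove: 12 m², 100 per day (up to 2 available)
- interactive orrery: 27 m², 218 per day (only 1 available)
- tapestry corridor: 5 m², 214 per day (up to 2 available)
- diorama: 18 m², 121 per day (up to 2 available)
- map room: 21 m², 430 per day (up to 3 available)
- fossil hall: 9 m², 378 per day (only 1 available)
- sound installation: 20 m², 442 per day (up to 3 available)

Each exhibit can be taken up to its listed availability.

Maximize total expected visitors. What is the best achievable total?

1034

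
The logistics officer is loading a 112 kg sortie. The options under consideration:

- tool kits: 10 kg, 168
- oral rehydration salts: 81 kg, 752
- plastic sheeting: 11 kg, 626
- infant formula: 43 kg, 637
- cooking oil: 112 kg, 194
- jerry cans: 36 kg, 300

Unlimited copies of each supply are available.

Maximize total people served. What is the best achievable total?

6260

Taking 10×plastic sheeting: 110 kg used, 6260 in people served.
The spare 2 kg is too small for any remaining supply, and no exchange beats 6260.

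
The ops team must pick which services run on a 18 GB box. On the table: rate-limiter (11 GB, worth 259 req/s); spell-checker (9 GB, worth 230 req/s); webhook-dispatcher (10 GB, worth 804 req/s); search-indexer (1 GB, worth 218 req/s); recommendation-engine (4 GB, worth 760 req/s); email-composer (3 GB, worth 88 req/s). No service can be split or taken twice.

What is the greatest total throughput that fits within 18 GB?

Density check — search-indexer 218.00, recommendation-engine 190.00, webhook-dispatcher 80.40, email-composer 29.33 are the best per GB.
Best packing: webhook-dispatcher + search-indexer + recommendation-engine + email-composer — 18 GB, 1870 total.
Runner-up webhook-dispatcher + search-indexer + recommendation-engine tops out at 1782.

1870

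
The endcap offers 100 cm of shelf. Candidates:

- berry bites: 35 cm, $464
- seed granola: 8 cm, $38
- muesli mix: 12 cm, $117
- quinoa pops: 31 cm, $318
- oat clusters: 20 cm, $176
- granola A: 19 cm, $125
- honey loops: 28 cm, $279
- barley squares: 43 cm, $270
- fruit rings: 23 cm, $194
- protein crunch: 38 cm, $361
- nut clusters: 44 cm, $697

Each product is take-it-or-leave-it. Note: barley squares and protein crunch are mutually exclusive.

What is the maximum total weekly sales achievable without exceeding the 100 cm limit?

1337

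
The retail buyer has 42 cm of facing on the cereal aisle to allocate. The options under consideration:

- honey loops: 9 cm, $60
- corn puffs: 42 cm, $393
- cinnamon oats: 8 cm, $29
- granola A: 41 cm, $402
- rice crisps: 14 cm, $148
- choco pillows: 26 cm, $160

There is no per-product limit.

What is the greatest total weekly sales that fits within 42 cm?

444

Ranking by ratio (weekly sales/cm): rice crisps 10.57, granola A 9.80, corn puffs 9.36, honey loops 6.67.
Best packing: 3×rice crisps — 42 cm, 444 total.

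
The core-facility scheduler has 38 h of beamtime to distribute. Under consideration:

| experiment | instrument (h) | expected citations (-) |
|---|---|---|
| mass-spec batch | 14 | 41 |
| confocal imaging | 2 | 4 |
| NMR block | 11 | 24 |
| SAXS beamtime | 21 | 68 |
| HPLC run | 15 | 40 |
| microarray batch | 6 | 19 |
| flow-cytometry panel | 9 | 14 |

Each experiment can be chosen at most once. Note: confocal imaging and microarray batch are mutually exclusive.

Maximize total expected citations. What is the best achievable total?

113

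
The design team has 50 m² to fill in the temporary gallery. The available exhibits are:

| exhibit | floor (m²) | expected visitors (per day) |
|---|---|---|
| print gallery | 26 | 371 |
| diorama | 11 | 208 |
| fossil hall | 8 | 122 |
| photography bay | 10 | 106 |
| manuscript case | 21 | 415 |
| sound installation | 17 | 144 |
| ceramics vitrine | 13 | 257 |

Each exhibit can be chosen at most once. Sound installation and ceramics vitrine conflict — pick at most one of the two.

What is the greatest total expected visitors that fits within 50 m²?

Taking diorama + manuscript case + ceramics vitrine: 45 m² used, 880 in expected visitors.
Next best is diorama + fossil hall + photography bay + manuscript case at 851 (50 m²) — short by 29.

880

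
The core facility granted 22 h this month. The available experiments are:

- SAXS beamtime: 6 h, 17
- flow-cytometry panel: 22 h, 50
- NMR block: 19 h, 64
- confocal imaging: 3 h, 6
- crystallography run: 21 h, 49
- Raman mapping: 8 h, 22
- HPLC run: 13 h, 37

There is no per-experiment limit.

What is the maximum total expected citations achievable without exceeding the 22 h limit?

By expected citations per h: NMR block 3.37, HPLC run 2.85, SAXS beamtime 2.83 lead.
NMR block + confocal imaging uses 22 of the 22 h and totals 70.

70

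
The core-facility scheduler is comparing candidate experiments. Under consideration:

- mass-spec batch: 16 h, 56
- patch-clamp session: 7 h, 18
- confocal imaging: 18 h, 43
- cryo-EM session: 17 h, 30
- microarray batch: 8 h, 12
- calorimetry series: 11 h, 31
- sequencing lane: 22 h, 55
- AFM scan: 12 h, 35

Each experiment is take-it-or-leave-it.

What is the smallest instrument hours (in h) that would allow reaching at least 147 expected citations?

Look for the lowest-instrument combination reaching 147.
Taking mass-spec batch + patch-clamp session + confocal imaging + calorimetry series gives 148 (≥ 147) for 52 h.
Below 52 h the best achievable stays under 147.

52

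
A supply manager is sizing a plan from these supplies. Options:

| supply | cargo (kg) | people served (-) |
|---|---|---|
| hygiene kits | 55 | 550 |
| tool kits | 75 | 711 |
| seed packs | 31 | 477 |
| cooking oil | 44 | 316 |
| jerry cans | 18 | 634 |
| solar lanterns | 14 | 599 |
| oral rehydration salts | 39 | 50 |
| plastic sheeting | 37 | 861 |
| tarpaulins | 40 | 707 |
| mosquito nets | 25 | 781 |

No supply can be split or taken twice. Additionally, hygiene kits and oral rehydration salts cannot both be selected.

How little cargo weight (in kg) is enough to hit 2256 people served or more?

Need the lightest bundle worth ≥ 2256.
jerry cans + plastic sheeting + mosquito nets: 2276 people served at 80 kg.
No combination under 80 kg hits 2256.

80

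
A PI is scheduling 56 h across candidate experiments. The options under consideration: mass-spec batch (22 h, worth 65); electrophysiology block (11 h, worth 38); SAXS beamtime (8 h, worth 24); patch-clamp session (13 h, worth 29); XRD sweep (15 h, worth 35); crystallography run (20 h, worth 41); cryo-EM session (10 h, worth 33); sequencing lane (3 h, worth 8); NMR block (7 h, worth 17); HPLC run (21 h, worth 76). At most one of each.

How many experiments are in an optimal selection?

4

The maximum expected citations within 56 h is 182.
mass-spec batch + cryo-EM session + sequencing lane + HPLC run hits 182 at 56 h.
All optima have 4 experiments.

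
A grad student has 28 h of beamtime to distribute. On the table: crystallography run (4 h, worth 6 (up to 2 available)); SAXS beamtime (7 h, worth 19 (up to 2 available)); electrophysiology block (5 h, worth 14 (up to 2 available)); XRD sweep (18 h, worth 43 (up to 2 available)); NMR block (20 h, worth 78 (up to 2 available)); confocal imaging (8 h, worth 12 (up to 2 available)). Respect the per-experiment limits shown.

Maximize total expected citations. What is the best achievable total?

Filling by ratio: electrophysiology block + NMR block for 92, with 3 h left unused.
Replace electrophysiology block with SAXS beamtime: the trade gains 5 net, giving 97 at 27 h.
Nothing else within 28 h beats 97.

97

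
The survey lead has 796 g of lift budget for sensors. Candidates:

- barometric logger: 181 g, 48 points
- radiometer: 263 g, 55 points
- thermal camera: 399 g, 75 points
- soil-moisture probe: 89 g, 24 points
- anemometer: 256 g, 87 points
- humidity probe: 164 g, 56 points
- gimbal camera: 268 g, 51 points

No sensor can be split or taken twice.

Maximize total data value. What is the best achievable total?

222

Taking the top-ratio sensors first gives barometric logger + soil-moisture probe + anemometer + humidity probe for 215 (690 g).
Replace barometric logger with radiometer: the trade gains 7 net, giving 222 at 772 g.
Next best is soil-moisture probe + anemometer + humidity probe + gimbal camera at 218 (777 g) — short by 4.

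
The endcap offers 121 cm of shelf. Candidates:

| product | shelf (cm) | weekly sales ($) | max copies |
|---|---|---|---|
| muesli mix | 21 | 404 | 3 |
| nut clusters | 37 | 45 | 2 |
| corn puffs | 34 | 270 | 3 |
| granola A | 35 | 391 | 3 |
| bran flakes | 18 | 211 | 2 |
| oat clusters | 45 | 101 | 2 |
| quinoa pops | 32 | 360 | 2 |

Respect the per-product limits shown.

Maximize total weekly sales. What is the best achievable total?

1814

Ranking by ratio (weekly sales/cm): muesli mix 19.24, bran flakes 11.72, quinoa pops 11.25, granola A 11.17.
The ratio heuristic lands on 3×muesli mix + 2×bran flakes (1634) but leaves 22 cm idle.
The 18 cm tied up in bran flakes is better spent on granola A — total rises to 1814 (116 cm).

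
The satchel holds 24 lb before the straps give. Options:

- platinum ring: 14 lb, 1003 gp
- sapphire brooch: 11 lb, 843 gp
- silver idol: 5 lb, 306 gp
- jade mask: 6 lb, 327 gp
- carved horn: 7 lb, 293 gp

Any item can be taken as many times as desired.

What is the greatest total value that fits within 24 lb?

1686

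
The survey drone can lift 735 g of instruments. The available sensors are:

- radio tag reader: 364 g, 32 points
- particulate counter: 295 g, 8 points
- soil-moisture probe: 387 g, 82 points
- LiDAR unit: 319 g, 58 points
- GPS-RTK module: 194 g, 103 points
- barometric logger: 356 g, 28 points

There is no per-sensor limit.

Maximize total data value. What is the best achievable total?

By data value per g: GPS-RTK module 0.53, soil-moisture probe 0.21, LiDAR unit 0.18, radio tag reader 0.09 lead.
3×GPS-RTK module uses 582 of the 735 g and totals 309.

309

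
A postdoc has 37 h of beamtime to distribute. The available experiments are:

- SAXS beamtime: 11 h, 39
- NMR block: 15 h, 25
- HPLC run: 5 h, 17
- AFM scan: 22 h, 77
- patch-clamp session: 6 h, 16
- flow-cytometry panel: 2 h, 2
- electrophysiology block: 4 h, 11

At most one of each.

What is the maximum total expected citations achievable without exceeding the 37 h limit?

127

SAXS beamtime + AFM scan + electrophysiology block uses 37 of the 37 h and totals 127.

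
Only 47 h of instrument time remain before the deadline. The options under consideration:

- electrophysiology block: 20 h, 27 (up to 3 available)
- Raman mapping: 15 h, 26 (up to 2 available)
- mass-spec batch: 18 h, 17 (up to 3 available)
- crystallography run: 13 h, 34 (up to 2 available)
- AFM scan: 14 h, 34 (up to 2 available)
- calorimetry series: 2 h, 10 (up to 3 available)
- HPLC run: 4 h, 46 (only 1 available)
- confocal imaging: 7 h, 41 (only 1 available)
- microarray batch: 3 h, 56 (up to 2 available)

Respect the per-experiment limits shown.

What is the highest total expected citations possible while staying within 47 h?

Greedy by ratio would take crystallography run + 3×calorimetry series + HPLC run + confocal imaging + 2×microarray batch: 36 h used, total 263.
Dropping calorimetry series frees 2 h; slotting in crystallography run (13 h) lifts the total to 287 at 47 h.
No other feasible combination exceeds 287.

287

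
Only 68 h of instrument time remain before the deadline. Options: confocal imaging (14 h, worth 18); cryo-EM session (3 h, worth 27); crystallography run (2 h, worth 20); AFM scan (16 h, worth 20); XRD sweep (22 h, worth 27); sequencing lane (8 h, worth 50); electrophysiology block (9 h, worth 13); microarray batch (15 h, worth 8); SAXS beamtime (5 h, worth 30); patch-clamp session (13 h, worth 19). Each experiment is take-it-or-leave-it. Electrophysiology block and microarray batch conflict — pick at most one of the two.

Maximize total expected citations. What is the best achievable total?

191

Greedy by ratio would take confocal imaging + cryo-EM session + crystallography run + sequencing lane + electrophysiology block + SAXS beamtime + patch-clamp session: 54 h used, total 177.
The 9 h tied up in electrophysiology block is better spent on XRD sweep — total rises to 191 (67 h).
That's the maximum — no feasible swap from here does better than 191.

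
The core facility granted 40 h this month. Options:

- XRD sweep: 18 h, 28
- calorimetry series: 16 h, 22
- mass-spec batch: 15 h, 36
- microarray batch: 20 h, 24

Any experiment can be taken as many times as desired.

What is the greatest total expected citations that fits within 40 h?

72

The ratio ordering already packs tightly: 2×mass-spec batch, 30 h, 72.
That's the maximum — no swap from here does better than 72.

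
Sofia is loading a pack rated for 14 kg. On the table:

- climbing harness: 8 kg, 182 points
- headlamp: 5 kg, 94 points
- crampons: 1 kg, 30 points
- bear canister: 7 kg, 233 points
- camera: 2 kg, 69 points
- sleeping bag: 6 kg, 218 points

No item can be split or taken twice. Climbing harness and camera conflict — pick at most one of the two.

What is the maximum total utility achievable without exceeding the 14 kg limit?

Taking the top-ratio items first gives headlamp + crampons + camera + sleeping bag for 411 (14 kg).
The 7 kg tied up in headlamp and camera is better spent on bear canister — total rises to 481 (14 kg).

481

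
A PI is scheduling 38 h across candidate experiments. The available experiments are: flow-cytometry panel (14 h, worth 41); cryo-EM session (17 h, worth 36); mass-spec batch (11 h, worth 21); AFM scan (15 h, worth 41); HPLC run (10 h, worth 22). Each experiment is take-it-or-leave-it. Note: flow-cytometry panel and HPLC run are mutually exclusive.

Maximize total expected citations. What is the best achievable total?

The ratio heuristic lands on flow-cytometry panel + AFM scan (82) but leaves 9 h idle.
Dropping flow-cytometry panel frees 14 h; slotting in mass-spec batch + HPLC run (21 h) lifts the total to 84 at 36 h.
The spare 2 h is too small for any remaining experiment, and no feasible exchange beats 84.

84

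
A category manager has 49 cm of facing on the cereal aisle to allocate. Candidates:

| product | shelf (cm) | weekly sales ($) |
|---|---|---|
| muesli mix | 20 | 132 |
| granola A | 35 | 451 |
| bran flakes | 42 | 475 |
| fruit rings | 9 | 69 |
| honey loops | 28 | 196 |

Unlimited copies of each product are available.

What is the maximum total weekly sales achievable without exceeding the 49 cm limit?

520

Best packing: granola A + fruit rings — 44 cm, 520 total.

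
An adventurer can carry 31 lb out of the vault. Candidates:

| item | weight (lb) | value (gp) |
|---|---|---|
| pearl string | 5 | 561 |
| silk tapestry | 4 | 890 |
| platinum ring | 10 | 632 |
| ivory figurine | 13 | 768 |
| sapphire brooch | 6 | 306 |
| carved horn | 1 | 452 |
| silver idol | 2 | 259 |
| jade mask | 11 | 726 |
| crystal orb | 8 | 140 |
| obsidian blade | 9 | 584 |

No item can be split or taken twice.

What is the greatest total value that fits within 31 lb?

3378

A density-first pass picks pearl string + silk tapestry + sapphire brooch + carved horn + silver idol + jade mask — 3194 at 29 lb.
Replace sapphire brooch and jade mask with platinum ring + obsidian blade: the trade gains 184 net, giving 3378 at 31 lb.
The closest alternative, pearl string + silk tapestry + platinum ring + carved horn + jade mask, reaches only 3261.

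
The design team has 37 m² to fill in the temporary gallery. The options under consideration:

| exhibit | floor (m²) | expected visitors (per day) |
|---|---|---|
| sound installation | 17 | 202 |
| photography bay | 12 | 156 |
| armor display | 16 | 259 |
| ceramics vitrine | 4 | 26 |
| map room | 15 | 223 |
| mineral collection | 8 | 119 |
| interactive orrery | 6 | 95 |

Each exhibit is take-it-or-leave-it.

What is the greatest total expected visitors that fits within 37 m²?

Ranking by ratio (expected visitors/m²): armor display 16.19, interactive orrery 15.83, mineral collection 14.88, map room 14.87.
The ratio heuristic lands on armor display + ceramics vitrine + mineral collection + interactive orrery (499) but leaves 3 m² idle.
Replace ceramics vitrine and mineral collection with map room: the trade gains 78 net, giving 577 at 37 m².
Every other selection either busts 37 m² or fails to beat 577.

577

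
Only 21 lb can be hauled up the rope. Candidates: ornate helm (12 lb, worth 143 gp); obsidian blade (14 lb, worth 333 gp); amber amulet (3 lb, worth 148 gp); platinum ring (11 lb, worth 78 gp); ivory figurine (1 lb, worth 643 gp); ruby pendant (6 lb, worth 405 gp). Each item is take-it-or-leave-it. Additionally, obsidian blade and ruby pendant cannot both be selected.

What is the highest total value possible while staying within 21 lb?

Best packing: amber amulet + platinum ring + ivory figurine + ruby pendant — 21 lb, 1274 total.
That's the maximum — no feasible swap from here does better than 1274.

1274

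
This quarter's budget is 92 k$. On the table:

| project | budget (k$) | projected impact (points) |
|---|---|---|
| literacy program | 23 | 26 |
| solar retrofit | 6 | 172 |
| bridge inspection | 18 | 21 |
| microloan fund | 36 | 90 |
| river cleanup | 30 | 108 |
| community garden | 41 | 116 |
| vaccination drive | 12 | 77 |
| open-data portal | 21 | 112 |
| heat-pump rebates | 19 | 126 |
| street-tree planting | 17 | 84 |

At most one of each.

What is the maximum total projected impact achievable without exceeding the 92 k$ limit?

By projected impact per k$: solar retrofit 28.67, heat-pump rebates 6.63, vaccination drive 6.42, open-data portal 5.33 lead.
Filling by ratio: solar retrofit + vaccination drive + open-data portal + heat-pump rebates + street-tree planting for 571, with 17 k$ left unused.
Replace street-tree planting with river cleanup: the trade gains 24 net, giving 595 at 88 k$.

595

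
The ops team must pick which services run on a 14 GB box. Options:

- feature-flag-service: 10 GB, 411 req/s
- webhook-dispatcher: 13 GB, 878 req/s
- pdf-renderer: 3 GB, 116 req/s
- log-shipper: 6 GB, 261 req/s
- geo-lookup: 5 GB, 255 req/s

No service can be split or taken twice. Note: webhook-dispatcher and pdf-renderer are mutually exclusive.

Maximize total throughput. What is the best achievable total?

Ranking by ratio (throughput/GB): webhook-dispatcher 67.54, geo-lookup 51.00, log-shipper 43.50.
Webhook-dispatcher uses 13 of the 14 GB and totals 878.
Every other selection either busts 14 GB or breaks a pairing rule or fails to beat 878.

878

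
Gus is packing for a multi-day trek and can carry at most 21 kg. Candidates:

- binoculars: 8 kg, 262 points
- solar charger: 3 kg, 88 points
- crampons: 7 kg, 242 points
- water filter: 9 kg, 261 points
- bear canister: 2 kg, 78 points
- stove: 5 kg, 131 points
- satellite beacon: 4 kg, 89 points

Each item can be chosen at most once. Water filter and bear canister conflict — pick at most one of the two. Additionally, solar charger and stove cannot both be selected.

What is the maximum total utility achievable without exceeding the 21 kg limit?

671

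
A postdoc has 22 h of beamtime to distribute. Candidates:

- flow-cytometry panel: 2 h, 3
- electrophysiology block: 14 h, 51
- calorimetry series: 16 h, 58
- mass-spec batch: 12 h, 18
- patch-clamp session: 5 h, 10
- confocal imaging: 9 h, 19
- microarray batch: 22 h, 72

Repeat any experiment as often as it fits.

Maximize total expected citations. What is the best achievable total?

72

Filling by ratio: flow-cytometry panel + electrophysiology block + patch-clamp session for 64, with 1 h left unused.
Replace flow-cytometry panel and electrophysiology block and patch-clamp session with microarray batch: the trade gains 8 net, giving 72 at 22 h.
That's the maximum — no swap from here does better than 72.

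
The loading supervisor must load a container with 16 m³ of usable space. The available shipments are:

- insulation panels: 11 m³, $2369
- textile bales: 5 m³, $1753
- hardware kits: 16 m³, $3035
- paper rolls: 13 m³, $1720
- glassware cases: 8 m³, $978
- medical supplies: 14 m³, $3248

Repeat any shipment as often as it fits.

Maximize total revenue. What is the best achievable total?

5259

3×textile bales uses 15 of the 16 m³ and totals 5259.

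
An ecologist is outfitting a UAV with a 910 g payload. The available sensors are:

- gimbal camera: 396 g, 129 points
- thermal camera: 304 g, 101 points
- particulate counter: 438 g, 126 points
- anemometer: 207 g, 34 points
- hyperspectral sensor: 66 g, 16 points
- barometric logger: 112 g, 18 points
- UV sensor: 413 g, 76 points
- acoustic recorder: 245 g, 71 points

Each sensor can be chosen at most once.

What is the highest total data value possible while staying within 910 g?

Filling by ratio: gimbal camera + thermal camera + hyperspectral sensor + barometric logger for 264, with 32 g left unused.
The 416 g tied up in thermal camera and barometric logger is better spent on particulate counter — total rises to 271 (900 g).
Nothing else within 910 g beats 271.

271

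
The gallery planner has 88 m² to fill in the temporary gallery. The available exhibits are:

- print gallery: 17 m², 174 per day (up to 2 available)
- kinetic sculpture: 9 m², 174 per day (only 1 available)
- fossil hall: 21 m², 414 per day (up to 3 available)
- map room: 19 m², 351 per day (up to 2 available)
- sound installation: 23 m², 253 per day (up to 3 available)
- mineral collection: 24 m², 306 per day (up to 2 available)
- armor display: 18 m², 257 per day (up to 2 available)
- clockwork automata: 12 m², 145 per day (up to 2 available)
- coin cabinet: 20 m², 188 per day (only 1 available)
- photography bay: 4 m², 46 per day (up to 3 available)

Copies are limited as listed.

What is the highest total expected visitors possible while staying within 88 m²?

Greedy by ratio would take kinetic sculpture + 3×fossil hall + clockwork automata + photography bay: 88 m² used, total 1607.
The 21 m² tied up in kinetic sculpture and clockwork automata is better spent on map room — total rises to 1639 (86 m²).

1639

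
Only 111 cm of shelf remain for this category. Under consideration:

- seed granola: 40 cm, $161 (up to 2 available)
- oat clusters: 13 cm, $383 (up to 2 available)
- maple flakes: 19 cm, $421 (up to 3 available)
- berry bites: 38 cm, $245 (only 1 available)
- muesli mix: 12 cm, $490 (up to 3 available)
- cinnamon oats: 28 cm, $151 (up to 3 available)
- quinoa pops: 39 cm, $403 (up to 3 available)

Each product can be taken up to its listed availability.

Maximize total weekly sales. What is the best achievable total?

Density check — muesli mix 40.83, oat clusters 29.46, maple flakes 22.16, quinoa pops 10.33 are the best per cm.
Greedy by ratio would take 2×oat clusters + 2×maple flakes + 3×muesli mix: 100 cm used, total 3078.
Dropping oat clusters frees 13 cm; slotting in maple flakes (19 cm) lifts the total to 3116 at 106 cm.
Nothing else within 111 cm beats 3116.

3116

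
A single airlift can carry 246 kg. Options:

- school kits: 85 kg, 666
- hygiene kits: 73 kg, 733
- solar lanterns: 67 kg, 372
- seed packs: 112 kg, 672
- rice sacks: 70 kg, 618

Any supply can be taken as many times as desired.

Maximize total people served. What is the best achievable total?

3×hygiene kits uses 219 of the 246 kg and totals 2199.

2199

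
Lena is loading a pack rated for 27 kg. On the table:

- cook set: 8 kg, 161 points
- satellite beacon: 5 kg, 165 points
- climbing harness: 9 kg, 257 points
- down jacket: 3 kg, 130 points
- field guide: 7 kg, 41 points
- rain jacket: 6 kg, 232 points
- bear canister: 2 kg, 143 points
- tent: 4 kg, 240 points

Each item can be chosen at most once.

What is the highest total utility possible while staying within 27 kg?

1037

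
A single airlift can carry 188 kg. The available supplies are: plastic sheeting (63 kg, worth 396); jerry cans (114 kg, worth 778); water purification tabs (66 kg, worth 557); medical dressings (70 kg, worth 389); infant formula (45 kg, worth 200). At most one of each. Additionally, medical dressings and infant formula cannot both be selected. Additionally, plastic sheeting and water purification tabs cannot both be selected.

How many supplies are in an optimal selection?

Best achievable people served is 1335.
One optimal bundle: jerry cans + water purification tabs (180 kg).
All optima have 2 supplies.

2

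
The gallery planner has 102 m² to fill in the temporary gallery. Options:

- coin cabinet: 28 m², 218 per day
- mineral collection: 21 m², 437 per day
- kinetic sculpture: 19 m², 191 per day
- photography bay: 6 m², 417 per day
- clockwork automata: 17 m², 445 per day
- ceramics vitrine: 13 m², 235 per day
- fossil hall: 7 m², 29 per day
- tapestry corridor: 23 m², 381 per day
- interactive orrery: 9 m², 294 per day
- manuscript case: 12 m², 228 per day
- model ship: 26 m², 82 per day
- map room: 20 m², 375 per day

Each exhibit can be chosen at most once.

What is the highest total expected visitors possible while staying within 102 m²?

2437

A density-first pass picks mineral collection + photography bay + clockwork automata + ceramics vitrine + interactive orrery + manuscript case + map room — 2431 at 98 m².
Dropping map room frees 20 m²; slotting in tapestry corridor (23 m²) lifts the total to 2437 at 101 m².
The closest alternative, mineral collection + photography bay + clockwork automata + ceramics vitrine + interactive orrery + manuscript case + map room, reaches only 2431.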